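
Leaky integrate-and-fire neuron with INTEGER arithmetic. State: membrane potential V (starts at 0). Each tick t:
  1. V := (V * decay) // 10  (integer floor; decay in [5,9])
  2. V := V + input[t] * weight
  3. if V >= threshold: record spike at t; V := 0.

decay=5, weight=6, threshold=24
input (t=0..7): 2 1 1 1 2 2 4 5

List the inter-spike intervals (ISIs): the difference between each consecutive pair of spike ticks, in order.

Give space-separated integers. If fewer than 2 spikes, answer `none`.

t=0: input=2 -> V=12
t=1: input=1 -> V=12
t=2: input=1 -> V=12
t=3: input=1 -> V=12
t=4: input=2 -> V=18
t=5: input=2 -> V=21
t=6: input=4 -> V=0 FIRE
t=7: input=5 -> V=0 FIRE

Answer: 1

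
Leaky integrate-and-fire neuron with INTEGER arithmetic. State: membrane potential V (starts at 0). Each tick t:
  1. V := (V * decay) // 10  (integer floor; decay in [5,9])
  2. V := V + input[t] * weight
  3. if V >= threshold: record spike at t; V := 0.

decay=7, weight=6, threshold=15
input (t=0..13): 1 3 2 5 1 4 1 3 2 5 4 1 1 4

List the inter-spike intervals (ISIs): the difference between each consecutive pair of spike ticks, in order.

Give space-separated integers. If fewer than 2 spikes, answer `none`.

t=0: input=1 -> V=6
t=1: input=3 -> V=0 FIRE
t=2: input=2 -> V=12
t=3: input=5 -> V=0 FIRE
t=4: input=1 -> V=6
t=5: input=4 -> V=0 FIRE
t=6: input=1 -> V=6
t=7: input=3 -> V=0 FIRE
t=8: input=2 -> V=12
t=9: input=5 -> V=0 FIRE
t=10: input=4 -> V=0 FIRE
t=11: input=1 -> V=6
t=12: input=1 -> V=10
t=13: input=4 -> V=0 FIRE

Answer: 2 2 2 2 1 3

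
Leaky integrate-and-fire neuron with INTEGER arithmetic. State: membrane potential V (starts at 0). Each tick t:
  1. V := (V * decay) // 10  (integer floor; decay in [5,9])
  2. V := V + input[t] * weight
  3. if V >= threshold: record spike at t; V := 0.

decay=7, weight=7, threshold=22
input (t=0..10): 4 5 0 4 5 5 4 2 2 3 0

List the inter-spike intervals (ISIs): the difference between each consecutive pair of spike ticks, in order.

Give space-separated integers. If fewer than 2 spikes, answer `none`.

t=0: input=4 -> V=0 FIRE
t=1: input=5 -> V=0 FIRE
t=2: input=0 -> V=0
t=3: input=4 -> V=0 FIRE
t=4: input=5 -> V=0 FIRE
t=5: input=5 -> V=0 FIRE
t=6: input=4 -> V=0 FIRE
t=7: input=2 -> V=14
t=8: input=2 -> V=0 FIRE
t=9: input=3 -> V=21
t=10: input=0 -> V=14

Answer: 1 2 1 1 1 2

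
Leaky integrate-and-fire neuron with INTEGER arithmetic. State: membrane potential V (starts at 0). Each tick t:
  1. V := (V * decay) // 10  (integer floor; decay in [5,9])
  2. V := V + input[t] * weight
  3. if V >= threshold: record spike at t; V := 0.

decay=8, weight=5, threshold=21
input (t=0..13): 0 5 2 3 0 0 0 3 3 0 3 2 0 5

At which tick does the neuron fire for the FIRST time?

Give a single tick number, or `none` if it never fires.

t=0: input=0 -> V=0
t=1: input=5 -> V=0 FIRE
t=2: input=2 -> V=10
t=3: input=3 -> V=0 FIRE
t=4: input=0 -> V=0
t=5: input=0 -> V=0
t=6: input=0 -> V=0
t=7: input=3 -> V=15
t=8: input=3 -> V=0 FIRE
t=9: input=0 -> V=0
t=10: input=3 -> V=15
t=11: input=2 -> V=0 FIRE
t=12: input=0 -> V=0
t=13: input=5 -> V=0 FIRE

Answer: 1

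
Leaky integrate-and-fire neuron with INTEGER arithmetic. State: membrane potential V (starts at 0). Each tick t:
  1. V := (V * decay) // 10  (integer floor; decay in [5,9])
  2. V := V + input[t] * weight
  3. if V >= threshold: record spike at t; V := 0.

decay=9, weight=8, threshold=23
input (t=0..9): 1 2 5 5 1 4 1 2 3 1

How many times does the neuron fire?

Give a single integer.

t=0: input=1 -> V=8
t=1: input=2 -> V=0 FIRE
t=2: input=5 -> V=0 FIRE
t=3: input=5 -> V=0 FIRE
t=4: input=1 -> V=8
t=5: input=4 -> V=0 FIRE
t=6: input=1 -> V=8
t=7: input=2 -> V=0 FIRE
t=8: input=3 -> V=0 FIRE
t=9: input=1 -> V=8

Answer: 6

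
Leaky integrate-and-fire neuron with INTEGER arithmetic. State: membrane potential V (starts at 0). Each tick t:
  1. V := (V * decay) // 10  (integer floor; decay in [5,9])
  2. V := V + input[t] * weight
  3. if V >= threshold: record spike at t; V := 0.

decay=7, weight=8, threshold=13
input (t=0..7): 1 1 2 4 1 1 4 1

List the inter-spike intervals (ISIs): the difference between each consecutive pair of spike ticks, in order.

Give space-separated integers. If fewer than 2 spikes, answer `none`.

Answer: 1 1 2 1

Derivation:
t=0: input=1 -> V=8
t=1: input=1 -> V=0 FIRE
t=2: input=2 -> V=0 FIRE
t=3: input=4 -> V=0 FIRE
t=4: input=1 -> V=8
t=5: input=1 -> V=0 FIRE
t=6: input=4 -> V=0 FIRE
t=7: input=1 -> V=8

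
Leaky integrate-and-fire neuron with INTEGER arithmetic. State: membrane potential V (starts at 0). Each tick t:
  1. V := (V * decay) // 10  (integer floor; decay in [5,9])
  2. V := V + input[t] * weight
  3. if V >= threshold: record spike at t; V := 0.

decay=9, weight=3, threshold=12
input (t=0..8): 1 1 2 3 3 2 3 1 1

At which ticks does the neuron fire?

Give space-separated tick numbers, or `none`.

t=0: input=1 -> V=3
t=1: input=1 -> V=5
t=2: input=2 -> V=10
t=3: input=3 -> V=0 FIRE
t=4: input=3 -> V=9
t=5: input=2 -> V=0 FIRE
t=6: input=3 -> V=9
t=7: input=1 -> V=11
t=8: input=1 -> V=0 FIRE

Answer: 3 5 8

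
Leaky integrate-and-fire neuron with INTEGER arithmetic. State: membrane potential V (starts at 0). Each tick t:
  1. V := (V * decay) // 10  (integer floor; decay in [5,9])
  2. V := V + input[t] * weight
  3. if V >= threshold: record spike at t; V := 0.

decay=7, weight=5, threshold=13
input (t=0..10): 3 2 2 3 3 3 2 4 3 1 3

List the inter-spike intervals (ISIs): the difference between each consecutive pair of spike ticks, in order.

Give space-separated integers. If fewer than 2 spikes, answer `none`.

t=0: input=3 -> V=0 FIRE
t=1: input=2 -> V=10
t=2: input=2 -> V=0 FIRE
t=3: input=3 -> V=0 FIRE
t=4: input=3 -> V=0 FIRE
t=5: input=3 -> V=0 FIRE
t=6: input=2 -> V=10
t=7: input=4 -> V=0 FIRE
t=8: input=3 -> V=0 FIRE
t=9: input=1 -> V=5
t=10: input=3 -> V=0 FIRE

Answer: 2 1 1 1 2 1 2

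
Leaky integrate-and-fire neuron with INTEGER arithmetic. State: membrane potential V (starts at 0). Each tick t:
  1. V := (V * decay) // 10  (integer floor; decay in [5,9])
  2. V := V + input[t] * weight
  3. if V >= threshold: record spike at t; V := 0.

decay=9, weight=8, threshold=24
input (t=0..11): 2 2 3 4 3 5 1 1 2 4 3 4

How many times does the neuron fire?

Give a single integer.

Answer: 9

Derivation:
t=0: input=2 -> V=16
t=1: input=2 -> V=0 FIRE
t=2: input=3 -> V=0 FIRE
t=3: input=4 -> V=0 FIRE
t=4: input=3 -> V=0 FIRE
t=5: input=5 -> V=0 FIRE
t=6: input=1 -> V=8
t=7: input=1 -> V=15
t=8: input=2 -> V=0 FIRE
t=9: input=4 -> V=0 FIRE
t=10: input=3 -> V=0 FIRE
t=11: input=4 -> V=0 FIRE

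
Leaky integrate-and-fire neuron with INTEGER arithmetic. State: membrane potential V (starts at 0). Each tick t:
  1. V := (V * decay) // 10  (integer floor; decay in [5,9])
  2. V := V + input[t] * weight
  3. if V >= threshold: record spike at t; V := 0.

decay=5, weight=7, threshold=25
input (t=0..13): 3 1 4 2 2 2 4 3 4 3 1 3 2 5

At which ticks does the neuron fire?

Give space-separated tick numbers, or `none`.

Answer: 2 6 8 11 13

Derivation:
t=0: input=3 -> V=21
t=1: input=1 -> V=17
t=2: input=4 -> V=0 FIRE
t=3: input=2 -> V=14
t=4: input=2 -> V=21
t=5: input=2 -> V=24
t=6: input=4 -> V=0 FIRE
t=7: input=3 -> V=21
t=8: input=4 -> V=0 FIRE
t=9: input=3 -> V=21
t=10: input=1 -> V=17
t=11: input=3 -> V=0 FIRE
t=12: input=2 -> V=14
t=13: input=5 -> V=0 FIRE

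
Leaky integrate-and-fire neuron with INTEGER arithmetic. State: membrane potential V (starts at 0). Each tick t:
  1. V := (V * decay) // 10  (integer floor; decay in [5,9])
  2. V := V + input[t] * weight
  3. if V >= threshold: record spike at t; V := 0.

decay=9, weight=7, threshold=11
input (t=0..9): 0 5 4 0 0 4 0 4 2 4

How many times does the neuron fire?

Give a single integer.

Answer: 6

Derivation:
t=0: input=0 -> V=0
t=1: input=5 -> V=0 FIRE
t=2: input=4 -> V=0 FIRE
t=3: input=0 -> V=0
t=4: input=0 -> V=0
t=5: input=4 -> V=0 FIRE
t=6: input=0 -> V=0
t=7: input=4 -> V=0 FIRE
t=8: input=2 -> V=0 FIRE
t=9: input=4 -> V=0 FIRE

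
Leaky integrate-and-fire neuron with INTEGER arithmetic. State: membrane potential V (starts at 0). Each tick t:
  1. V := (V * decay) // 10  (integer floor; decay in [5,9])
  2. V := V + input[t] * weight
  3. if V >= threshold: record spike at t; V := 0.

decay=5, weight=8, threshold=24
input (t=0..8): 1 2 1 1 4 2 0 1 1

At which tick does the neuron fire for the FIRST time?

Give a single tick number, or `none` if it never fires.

t=0: input=1 -> V=8
t=1: input=2 -> V=20
t=2: input=1 -> V=18
t=3: input=1 -> V=17
t=4: input=4 -> V=0 FIRE
t=5: input=2 -> V=16
t=6: input=0 -> V=8
t=7: input=1 -> V=12
t=8: input=1 -> V=14

Answer: 4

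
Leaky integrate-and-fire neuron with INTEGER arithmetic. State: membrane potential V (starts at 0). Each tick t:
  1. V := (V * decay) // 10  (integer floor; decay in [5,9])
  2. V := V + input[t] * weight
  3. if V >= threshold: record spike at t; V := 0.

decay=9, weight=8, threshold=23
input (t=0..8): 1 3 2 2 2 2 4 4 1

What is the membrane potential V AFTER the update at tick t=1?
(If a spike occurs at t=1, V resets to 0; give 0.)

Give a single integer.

Answer: 0

Derivation:
t=0: input=1 -> V=8
t=1: input=3 -> V=0 FIRE
t=2: input=2 -> V=16
t=3: input=2 -> V=0 FIRE
t=4: input=2 -> V=16
t=5: input=2 -> V=0 FIRE
t=6: input=4 -> V=0 FIRE
t=7: input=4 -> V=0 FIRE
t=8: input=1 -> V=8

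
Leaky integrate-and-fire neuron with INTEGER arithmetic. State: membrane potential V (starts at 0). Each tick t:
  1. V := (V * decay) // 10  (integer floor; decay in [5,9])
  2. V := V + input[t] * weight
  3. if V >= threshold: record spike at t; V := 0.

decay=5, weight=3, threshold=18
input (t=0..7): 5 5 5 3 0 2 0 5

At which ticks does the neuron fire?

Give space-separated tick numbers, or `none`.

Answer: 1

Derivation:
t=0: input=5 -> V=15
t=1: input=5 -> V=0 FIRE
t=2: input=5 -> V=15
t=3: input=3 -> V=16
t=4: input=0 -> V=8
t=5: input=2 -> V=10
t=6: input=0 -> V=5
t=7: input=5 -> V=17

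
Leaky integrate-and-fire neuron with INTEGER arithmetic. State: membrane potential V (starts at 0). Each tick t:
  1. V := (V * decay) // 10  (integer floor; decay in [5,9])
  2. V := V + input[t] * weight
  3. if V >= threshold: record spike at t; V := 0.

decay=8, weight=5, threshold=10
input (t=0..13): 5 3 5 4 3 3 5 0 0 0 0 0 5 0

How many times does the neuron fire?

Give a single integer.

Answer: 8

Derivation:
t=0: input=5 -> V=0 FIRE
t=1: input=3 -> V=0 FIRE
t=2: input=5 -> V=0 FIRE
t=3: input=4 -> V=0 FIRE
t=4: input=3 -> V=0 FIRE
t=5: input=3 -> V=0 FIRE
t=6: input=5 -> V=0 FIRE
t=7: input=0 -> V=0
t=8: input=0 -> V=0
t=9: input=0 -> V=0
t=10: input=0 -> V=0
t=11: input=0 -> V=0
t=12: input=5 -> V=0 FIRE
t=13: input=0 -> V=0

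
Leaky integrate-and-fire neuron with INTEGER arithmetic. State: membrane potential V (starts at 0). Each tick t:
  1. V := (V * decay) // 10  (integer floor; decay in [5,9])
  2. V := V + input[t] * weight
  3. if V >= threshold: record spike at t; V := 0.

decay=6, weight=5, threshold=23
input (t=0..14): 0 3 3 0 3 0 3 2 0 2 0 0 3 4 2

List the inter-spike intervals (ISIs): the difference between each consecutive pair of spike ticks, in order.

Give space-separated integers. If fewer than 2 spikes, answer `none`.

Answer: 11

Derivation:
t=0: input=0 -> V=0
t=1: input=3 -> V=15
t=2: input=3 -> V=0 FIRE
t=3: input=0 -> V=0
t=4: input=3 -> V=15
t=5: input=0 -> V=9
t=6: input=3 -> V=20
t=7: input=2 -> V=22
t=8: input=0 -> V=13
t=9: input=2 -> V=17
t=10: input=0 -> V=10
t=11: input=0 -> V=6
t=12: input=3 -> V=18
t=13: input=4 -> V=0 FIRE
t=14: input=2 -> V=10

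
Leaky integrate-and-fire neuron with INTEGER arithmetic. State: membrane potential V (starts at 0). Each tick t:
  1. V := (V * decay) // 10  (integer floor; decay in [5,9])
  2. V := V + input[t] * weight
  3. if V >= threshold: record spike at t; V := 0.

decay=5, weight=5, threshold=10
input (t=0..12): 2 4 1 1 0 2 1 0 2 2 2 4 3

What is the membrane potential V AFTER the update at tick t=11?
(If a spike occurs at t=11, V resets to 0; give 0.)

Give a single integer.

Answer: 0

Derivation:
t=0: input=2 -> V=0 FIRE
t=1: input=4 -> V=0 FIRE
t=2: input=1 -> V=5
t=3: input=1 -> V=7
t=4: input=0 -> V=3
t=5: input=2 -> V=0 FIRE
t=6: input=1 -> V=5
t=7: input=0 -> V=2
t=8: input=2 -> V=0 FIRE
t=9: input=2 -> V=0 FIRE
t=10: input=2 -> V=0 FIRE
t=11: input=4 -> V=0 FIRE
t=12: input=3 -> V=0 FIRE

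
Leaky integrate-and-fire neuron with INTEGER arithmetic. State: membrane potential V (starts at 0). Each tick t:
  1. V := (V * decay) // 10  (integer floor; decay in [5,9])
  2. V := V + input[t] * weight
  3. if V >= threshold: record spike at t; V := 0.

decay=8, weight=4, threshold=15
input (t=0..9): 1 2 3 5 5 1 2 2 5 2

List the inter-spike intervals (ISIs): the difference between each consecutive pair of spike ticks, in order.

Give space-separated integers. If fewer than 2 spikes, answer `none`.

Answer: 1 1 3 1

Derivation:
t=0: input=1 -> V=4
t=1: input=2 -> V=11
t=2: input=3 -> V=0 FIRE
t=3: input=5 -> V=0 FIRE
t=4: input=5 -> V=0 FIRE
t=5: input=1 -> V=4
t=6: input=2 -> V=11
t=7: input=2 -> V=0 FIRE
t=8: input=5 -> V=0 FIRE
t=9: input=2 -> V=8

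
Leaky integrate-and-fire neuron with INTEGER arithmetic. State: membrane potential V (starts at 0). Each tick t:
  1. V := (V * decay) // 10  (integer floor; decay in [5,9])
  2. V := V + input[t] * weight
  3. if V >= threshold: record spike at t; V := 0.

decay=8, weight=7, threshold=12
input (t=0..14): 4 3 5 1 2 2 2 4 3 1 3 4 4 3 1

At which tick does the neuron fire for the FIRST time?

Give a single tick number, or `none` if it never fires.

Answer: 0

Derivation:
t=0: input=4 -> V=0 FIRE
t=1: input=3 -> V=0 FIRE
t=2: input=5 -> V=0 FIRE
t=3: input=1 -> V=7
t=4: input=2 -> V=0 FIRE
t=5: input=2 -> V=0 FIRE
t=6: input=2 -> V=0 FIRE
t=7: input=4 -> V=0 FIRE
t=8: input=3 -> V=0 FIRE
t=9: input=1 -> V=7
t=10: input=3 -> V=0 FIRE
t=11: input=4 -> V=0 FIRE
t=12: input=4 -> V=0 FIRE
t=13: input=3 -> V=0 FIRE
t=14: input=1 -> V=7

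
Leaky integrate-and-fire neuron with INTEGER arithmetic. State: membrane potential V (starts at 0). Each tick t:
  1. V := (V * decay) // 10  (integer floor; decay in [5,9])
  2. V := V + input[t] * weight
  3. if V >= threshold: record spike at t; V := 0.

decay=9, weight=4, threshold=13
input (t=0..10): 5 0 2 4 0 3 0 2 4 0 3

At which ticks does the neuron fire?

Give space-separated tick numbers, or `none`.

Answer: 0 3 7 8

Derivation:
t=0: input=5 -> V=0 FIRE
t=1: input=0 -> V=0
t=2: input=2 -> V=8
t=3: input=4 -> V=0 FIRE
t=4: input=0 -> V=0
t=5: input=3 -> V=12
t=6: input=0 -> V=10
t=7: input=2 -> V=0 FIRE
t=8: input=4 -> V=0 FIRE
t=9: input=0 -> V=0
t=10: input=3 -> V=12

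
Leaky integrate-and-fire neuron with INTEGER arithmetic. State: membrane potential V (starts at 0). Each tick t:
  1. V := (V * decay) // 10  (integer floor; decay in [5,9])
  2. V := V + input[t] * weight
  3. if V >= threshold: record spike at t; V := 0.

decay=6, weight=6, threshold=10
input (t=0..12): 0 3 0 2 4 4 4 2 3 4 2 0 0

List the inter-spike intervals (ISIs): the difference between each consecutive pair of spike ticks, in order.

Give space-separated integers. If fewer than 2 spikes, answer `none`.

Answer: 2 1 1 1 1 1 1 1

Derivation:
t=0: input=0 -> V=0
t=1: input=3 -> V=0 FIRE
t=2: input=0 -> V=0
t=3: input=2 -> V=0 FIRE
t=4: input=4 -> V=0 FIRE
t=5: input=4 -> V=0 FIRE
t=6: input=4 -> V=0 FIRE
t=7: input=2 -> V=0 FIRE
t=8: input=3 -> V=0 FIRE
t=9: input=4 -> V=0 FIRE
t=10: input=2 -> V=0 FIRE
t=11: input=0 -> V=0
t=12: input=0 -> V=0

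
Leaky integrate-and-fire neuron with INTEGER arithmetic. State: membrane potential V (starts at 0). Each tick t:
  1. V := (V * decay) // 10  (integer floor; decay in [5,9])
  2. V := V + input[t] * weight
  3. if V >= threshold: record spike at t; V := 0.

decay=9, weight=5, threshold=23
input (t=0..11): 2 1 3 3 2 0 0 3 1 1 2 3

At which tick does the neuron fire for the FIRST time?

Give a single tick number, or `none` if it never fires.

Answer: 2

Derivation:
t=0: input=2 -> V=10
t=1: input=1 -> V=14
t=2: input=3 -> V=0 FIRE
t=3: input=3 -> V=15
t=4: input=2 -> V=0 FIRE
t=5: input=0 -> V=0
t=6: input=0 -> V=0
t=7: input=3 -> V=15
t=8: input=1 -> V=18
t=9: input=1 -> V=21
t=10: input=2 -> V=0 FIRE
t=11: input=3 -> V=15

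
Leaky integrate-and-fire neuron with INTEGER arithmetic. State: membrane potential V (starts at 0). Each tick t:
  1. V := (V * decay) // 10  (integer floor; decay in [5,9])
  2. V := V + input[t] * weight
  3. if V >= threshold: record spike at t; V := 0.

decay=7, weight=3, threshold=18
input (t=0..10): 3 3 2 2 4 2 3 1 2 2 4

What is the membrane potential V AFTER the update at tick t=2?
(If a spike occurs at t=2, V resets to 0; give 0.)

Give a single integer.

Answer: 16

Derivation:
t=0: input=3 -> V=9
t=1: input=3 -> V=15
t=2: input=2 -> V=16
t=3: input=2 -> V=17
t=4: input=4 -> V=0 FIRE
t=5: input=2 -> V=6
t=6: input=3 -> V=13
t=7: input=1 -> V=12
t=8: input=2 -> V=14
t=9: input=2 -> V=15
t=10: input=4 -> V=0 FIRE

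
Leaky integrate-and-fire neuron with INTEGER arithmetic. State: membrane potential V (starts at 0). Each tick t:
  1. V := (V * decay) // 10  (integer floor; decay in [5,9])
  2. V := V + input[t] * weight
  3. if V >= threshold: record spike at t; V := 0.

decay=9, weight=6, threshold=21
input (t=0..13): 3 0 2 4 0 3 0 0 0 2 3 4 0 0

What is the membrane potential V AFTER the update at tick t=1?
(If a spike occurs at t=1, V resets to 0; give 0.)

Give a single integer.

t=0: input=3 -> V=18
t=1: input=0 -> V=16
t=2: input=2 -> V=0 FIRE
t=3: input=4 -> V=0 FIRE
t=4: input=0 -> V=0
t=5: input=3 -> V=18
t=6: input=0 -> V=16
t=7: input=0 -> V=14
t=8: input=0 -> V=12
t=9: input=2 -> V=0 FIRE
t=10: input=3 -> V=18
t=11: input=4 -> V=0 FIRE
t=12: input=0 -> V=0
t=13: input=0 -> V=0

Answer: 16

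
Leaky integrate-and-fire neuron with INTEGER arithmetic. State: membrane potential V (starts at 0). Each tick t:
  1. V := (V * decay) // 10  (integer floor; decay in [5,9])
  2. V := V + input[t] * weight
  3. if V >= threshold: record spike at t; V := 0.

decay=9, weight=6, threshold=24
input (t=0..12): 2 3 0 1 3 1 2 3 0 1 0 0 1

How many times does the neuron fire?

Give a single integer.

Answer: 3

Derivation:
t=0: input=2 -> V=12
t=1: input=3 -> V=0 FIRE
t=2: input=0 -> V=0
t=3: input=1 -> V=6
t=4: input=3 -> V=23
t=5: input=1 -> V=0 FIRE
t=6: input=2 -> V=12
t=7: input=3 -> V=0 FIRE
t=8: input=0 -> V=0
t=9: input=1 -> V=6
t=10: input=0 -> V=5
t=11: input=0 -> V=4
t=12: input=1 -> V=9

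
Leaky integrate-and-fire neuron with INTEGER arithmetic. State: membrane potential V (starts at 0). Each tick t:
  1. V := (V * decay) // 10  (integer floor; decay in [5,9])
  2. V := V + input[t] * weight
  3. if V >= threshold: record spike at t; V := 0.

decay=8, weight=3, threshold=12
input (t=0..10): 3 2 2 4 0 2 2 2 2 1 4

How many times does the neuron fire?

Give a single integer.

Answer: 4

Derivation:
t=0: input=3 -> V=9
t=1: input=2 -> V=0 FIRE
t=2: input=2 -> V=6
t=3: input=4 -> V=0 FIRE
t=4: input=0 -> V=0
t=5: input=2 -> V=6
t=6: input=2 -> V=10
t=7: input=2 -> V=0 FIRE
t=8: input=2 -> V=6
t=9: input=1 -> V=7
t=10: input=4 -> V=0 FIRE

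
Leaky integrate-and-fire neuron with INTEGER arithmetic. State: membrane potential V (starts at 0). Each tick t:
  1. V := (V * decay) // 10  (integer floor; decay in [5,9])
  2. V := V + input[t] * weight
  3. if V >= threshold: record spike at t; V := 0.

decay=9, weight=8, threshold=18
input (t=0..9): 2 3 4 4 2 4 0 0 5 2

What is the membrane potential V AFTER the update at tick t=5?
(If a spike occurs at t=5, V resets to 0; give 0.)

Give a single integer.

Answer: 0

Derivation:
t=0: input=2 -> V=16
t=1: input=3 -> V=0 FIRE
t=2: input=4 -> V=0 FIRE
t=3: input=4 -> V=0 FIRE
t=4: input=2 -> V=16
t=5: input=4 -> V=0 FIRE
t=6: input=0 -> V=0
t=7: input=0 -> V=0
t=8: input=5 -> V=0 FIRE
t=9: input=2 -> V=16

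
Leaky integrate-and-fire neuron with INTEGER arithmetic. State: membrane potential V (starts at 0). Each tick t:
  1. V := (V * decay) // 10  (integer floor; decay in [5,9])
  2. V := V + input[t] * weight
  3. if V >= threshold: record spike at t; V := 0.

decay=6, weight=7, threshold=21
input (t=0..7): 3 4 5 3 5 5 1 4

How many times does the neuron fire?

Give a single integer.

Answer: 7

Derivation:
t=0: input=3 -> V=0 FIRE
t=1: input=4 -> V=0 FIRE
t=2: input=5 -> V=0 FIRE
t=3: input=3 -> V=0 FIRE
t=4: input=5 -> V=0 FIRE
t=5: input=5 -> V=0 FIRE
t=6: input=1 -> V=7
t=7: input=4 -> V=0 FIRE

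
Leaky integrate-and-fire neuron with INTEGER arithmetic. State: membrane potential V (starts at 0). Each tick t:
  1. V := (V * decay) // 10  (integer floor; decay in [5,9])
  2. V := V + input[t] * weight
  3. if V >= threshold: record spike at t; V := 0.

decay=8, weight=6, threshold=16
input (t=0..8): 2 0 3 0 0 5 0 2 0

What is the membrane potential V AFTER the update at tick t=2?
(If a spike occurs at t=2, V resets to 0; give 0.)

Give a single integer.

t=0: input=2 -> V=12
t=1: input=0 -> V=9
t=2: input=3 -> V=0 FIRE
t=3: input=0 -> V=0
t=4: input=0 -> V=0
t=5: input=5 -> V=0 FIRE
t=6: input=0 -> V=0
t=7: input=2 -> V=12
t=8: input=0 -> V=9

Answer: 0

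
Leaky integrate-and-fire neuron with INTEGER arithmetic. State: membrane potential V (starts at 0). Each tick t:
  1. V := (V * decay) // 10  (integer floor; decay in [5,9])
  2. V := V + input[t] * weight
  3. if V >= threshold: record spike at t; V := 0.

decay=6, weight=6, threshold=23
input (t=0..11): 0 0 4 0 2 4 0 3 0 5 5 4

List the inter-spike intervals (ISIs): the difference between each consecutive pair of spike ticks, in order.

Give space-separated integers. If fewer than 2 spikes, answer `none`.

t=0: input=0 -> V=0
t=1: input=0 -> V=0
t=2: input=4 -> V=0 FIRE
t=3: input=0 -> V=0
t=4: input=2 -> V=12
t=5: input=4 -> V=0 FIRE
t=6: input=0 -> V=0
t=7: input=3 -> V=18
t=8: input=0 -> V=10
t=9: input=5 -> V=0 FIRE
t=10: input=5 -> V=0 FIRE
t=11: input=4 -> V=0 FIRE

Answer: 3 4 1 1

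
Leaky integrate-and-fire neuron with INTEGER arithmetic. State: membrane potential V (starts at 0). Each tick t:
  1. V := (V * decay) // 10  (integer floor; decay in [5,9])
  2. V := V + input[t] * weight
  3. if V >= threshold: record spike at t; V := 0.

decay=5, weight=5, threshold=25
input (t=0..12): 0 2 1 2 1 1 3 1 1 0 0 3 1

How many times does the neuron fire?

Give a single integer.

Answer: 0

Derivation:
t=0: input=0 -> V=0
t=1: input=2 -> V=10
t=2: input=1 -> V=10
t=3: input=2 -> V=15
t=4: input=1 -> V=12
t=5: input=1 -> V=11
t=6: input=3 -> V=20
t=7: input=1 -> V=15
t=8: input=1 -> V=12
t=9: input=0 -> V=6
t=10: input=0 -> V=3
t=11: input=3 -> V=16
t=12: input=1 -> V=13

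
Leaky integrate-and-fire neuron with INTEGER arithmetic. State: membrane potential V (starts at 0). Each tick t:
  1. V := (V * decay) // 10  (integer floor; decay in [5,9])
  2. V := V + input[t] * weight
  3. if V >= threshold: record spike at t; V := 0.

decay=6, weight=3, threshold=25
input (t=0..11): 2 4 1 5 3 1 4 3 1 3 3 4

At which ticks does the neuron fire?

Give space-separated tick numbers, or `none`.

Answer: none

Derivation:
t=0: input=2 -> V=6
t=1: input=4 -> V=15
t=2: input=1 -> V=12
t=3: input=5 -> V=22
t=4: input=3 -> V=22
t=5: input=1 -> V=16
t=6: input=4 -> V=21
t=7: input=3 -> V=21
t=8: input=1 -> V=15
t=9: input=3 -> V=18
t=10: input=3 -> V=19
t=11: input=4 -> V=23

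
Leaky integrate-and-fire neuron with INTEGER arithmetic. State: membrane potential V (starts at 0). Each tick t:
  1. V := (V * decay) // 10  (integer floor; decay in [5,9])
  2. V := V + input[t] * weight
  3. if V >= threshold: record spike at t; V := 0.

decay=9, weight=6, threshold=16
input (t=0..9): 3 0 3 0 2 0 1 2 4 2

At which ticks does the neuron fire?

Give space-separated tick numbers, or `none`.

t=0: input=3 -> V=0 FIRE
t=1: input=0 -> V=0
t=2: input=3 -> V=0 FIRE
t=3: input=0 -> V=0
t=4: input=2 -> V=12
t=5: input=0 -> V=10
t=6: input=1 -> V=15
t=7: input=2 -> V=0 FIRE
t=8: input=4 -> V=0 FIRE
t=9: input=2 -> V=12

Answer: 0 2 7 8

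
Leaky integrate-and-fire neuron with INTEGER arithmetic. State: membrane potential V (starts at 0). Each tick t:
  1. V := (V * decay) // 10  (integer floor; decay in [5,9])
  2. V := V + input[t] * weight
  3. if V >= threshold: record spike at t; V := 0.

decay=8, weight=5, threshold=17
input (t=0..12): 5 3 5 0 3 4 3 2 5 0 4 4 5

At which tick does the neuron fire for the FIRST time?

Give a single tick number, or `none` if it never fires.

t=0: input=5 -> V=0 FIRE
t=1: input=3 -> V=15
t=2: input=5 -> V=0 FIRE
t=3: input=0 -> V=0
t=4: input=3 -> V=15
t=5: input=4 -> V=0 FIRE
t=6: input=3 -> V=15
t=7: input=2 -> V=0 FIRE
t=8: input=5 -> V=0 FIRE
t=9: input=0 -> V=0
t=10: input=4 -> V=0 FIRE
t=11: input=4 -> V=0 FIRE
t=12: input=5 -> V=0 FIRE

Answer: 0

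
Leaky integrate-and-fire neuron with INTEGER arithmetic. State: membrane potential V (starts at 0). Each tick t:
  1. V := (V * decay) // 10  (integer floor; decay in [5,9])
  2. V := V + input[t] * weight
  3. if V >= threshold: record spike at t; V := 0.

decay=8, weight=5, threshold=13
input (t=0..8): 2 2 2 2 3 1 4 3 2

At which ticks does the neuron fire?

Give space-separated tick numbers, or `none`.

Answer: 1 3 4 6 7

Derivation:
t=0: input=2 -> V=10
t=1: input=2 -> V=0 FIRE
t=2: input=2 -> V=10
t=3: input=2 -> V=0 FIRE
t=4: input=3 -> V=0 FIRE
t=5: input=1 -> V=5
t=6: input=4 -> V=0 FIRE
t=7: input=3 -> V=0 FIRE
t=8: input=2 -> V=10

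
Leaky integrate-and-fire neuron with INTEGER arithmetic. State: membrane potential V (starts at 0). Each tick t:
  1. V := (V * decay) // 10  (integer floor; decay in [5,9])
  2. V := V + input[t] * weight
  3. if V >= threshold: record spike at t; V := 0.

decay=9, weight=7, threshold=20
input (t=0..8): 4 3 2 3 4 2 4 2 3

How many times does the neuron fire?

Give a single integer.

Answer: 6

Derivation:
t=0: input=4 -> V=0 FIRE
t=1: input=3 -> V=0 FIRE
t=2: input=2 -> V=14
t=3: input=3 -> V=0 FIRE
t=4: input=4 -> V=0 FIRE
t=5: input=2 -> V=14
t=6: input=4 -> V=0 FIRE
t=7: input=2 -> V=14
t=8: input=3 -> V=0 FIRE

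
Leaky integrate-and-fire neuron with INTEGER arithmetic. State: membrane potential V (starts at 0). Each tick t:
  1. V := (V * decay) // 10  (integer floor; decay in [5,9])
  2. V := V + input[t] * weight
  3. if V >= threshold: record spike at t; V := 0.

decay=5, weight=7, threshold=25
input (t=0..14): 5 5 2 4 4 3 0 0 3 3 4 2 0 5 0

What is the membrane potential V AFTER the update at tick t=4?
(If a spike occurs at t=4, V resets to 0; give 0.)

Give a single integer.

t=0: input=5 -> V=0 FIRE
t=1: input=5 -> V=0 FIRE
t=2: input=2 -> V=14
t=3: input=4 -> V=0 FIRE
t=4: input=4 -> V=0 FIRE
t=5: input=3 -> V=21
t=6: input=0 -> V=10
t=7: input=0 -> V=5
t=8: input=3 -> V=23
t=9: input=3 -> V=0 FIRE
t=10: input=4 -> V=0 FIRE
t=11: input=2 -> V=14
t=12: input=0 -> V=7
t=13: input=5 -> V=0 FIRE
t=14: input=0 -> V=0

Answer: 0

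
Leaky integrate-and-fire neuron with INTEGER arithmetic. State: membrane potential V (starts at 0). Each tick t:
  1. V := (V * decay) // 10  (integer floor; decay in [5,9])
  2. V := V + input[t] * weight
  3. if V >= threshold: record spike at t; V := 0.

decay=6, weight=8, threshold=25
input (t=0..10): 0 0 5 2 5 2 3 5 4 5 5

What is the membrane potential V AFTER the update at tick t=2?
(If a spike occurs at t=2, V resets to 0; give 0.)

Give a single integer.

Answer: 0

Derivation:
t=0: input=0 -> V=0
t=1: input=0 -> V=0
t=2: input=5 -> V=0 FIRE
t=3: input=2 -> V=16
t=4: input=5 -> V=0 FIRE
t=5: input=2 -> V=16
t=6: input=3 -> V=0 FIRE
t=7: input=5 -> V=0 FIRE
t=8: input=4 -> V=0 FIRE
t=9: input=5 -> V=0 FIRE
t=10: input=5 -> V=0 FIRE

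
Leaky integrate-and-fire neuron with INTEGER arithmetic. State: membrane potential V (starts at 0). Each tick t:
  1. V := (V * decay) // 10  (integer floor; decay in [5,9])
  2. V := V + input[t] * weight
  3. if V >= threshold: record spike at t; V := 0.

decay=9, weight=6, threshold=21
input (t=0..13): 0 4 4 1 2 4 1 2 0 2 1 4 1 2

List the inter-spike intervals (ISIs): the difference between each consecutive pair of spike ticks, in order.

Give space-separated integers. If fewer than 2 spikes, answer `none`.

Answer: 1 3 4 2

Derivation:
t=0: input=0 -> V=0
t=1: input=4 -> V=0 FIRE
t=2: input=4 -> V=0 FIRE
t=3: input=1 -> V=6
t=4: input=2 -> V=17
t=5: input=4 -> V=0 FIRE
t=6: input=1 -> V=6
t=7: input=2 -> V=17
t=8: input=0 -> V=15
t=9: input=2 -> V=0 FIRE
t=10: input=1 -> V=6
t=11: input=4 -> V=0 FIRE
t=12: input=1 -> V=6
t=13: input=2 -> V=17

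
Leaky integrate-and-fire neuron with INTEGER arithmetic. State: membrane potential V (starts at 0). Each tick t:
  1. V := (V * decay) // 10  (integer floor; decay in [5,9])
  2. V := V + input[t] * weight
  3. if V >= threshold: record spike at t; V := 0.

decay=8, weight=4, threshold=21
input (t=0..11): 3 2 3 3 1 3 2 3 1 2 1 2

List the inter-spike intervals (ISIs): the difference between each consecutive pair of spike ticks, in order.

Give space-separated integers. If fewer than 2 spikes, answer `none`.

Answer: 3 4

Derivation:
t=0: input=3 -> V=12
t=1: input=2 -> V=17
t=2: input=3 -> V=0 FIRE
t=3: input=3 -> V=12
t=4: input=1 -> V=13
t=5: input=3 -> V=0 FIRE
t=6: input=2 -> V=8
t=7: input=3 -> V=18
t=8: input=1 -> V=18
t=9: input=2 -> V=0 FIRE
t=10: input=1 -> V=4
t=11: input=2 -> V=11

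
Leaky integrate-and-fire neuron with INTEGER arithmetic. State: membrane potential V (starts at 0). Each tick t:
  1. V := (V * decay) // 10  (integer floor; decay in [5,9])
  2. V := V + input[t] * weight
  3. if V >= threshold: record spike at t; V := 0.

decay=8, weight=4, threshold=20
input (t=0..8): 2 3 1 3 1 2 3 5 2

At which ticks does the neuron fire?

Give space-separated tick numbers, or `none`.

Answer: 3 6 7

Derivation:
t=0: input=2 -> V=8
t=1: input=3 -> V=18
t=2: input=1 -> V=18
t=3: input=3 -> V=0 FIRE
t=4: input=1 -> V=4
t=5: input=2 -> V=11
t=6: input=3 -> V=0 FIRE
t=7: input=5 -> V=0 FIRE
t=8: input=2 -> V=8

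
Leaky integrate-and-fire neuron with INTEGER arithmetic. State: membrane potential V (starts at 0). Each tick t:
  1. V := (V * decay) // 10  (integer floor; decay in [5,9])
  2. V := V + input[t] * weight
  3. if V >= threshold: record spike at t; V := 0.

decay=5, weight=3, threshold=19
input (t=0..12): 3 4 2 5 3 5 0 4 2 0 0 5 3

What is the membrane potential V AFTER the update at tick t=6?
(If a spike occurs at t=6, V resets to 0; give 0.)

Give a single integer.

t=0: input=3 -> V=9
t=1: input=4 -> V=16
t=2: input=2 -> V=14
t=3: input=5 -> V=0 FIRE
t=4: input=3 -> V=9
t=5: input=5 -> V=0 FIRE
t=6: input=0 -> V=0
t=7: input=4 -> V=12
t=8: input=2 -> V=12
t=9: input=0 -> V=6
t=10: input=0 -> V=3
t=11: input=5 -> V=16
t=12: input=3 -> V=17

Answer: 0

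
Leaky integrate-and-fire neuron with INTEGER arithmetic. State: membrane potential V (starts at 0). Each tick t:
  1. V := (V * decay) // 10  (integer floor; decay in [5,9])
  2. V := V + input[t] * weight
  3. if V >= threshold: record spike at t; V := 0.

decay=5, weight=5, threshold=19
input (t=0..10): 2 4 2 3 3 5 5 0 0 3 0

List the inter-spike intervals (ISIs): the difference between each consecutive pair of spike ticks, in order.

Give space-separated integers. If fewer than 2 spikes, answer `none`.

t=0: input=2 -> V=10
t=1: input=4 -> V=0 FIRE
t=2: input=2 -> V=10
t=3: input=3 -> V=0 FIRE
t=4: input=3 -> V=15
t=5: input=5 -> V=0 FIRE
t=6: input=5 -> V=0 FIRE
t=7: input=0 -> V=0
t=8: input=0 -> V=0
t=9: input=3 -> V=15
t=10: input=0 -> V=7

Answer: 2 2 1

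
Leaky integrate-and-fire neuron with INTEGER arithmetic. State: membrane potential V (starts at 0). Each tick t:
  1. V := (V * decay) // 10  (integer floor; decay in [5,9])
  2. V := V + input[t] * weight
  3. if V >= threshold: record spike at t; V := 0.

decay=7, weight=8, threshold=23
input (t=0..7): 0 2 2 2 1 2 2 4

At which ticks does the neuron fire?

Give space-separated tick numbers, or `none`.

t=0: input=0 -> V=0
t=1: input=2 -> V=16
t=2: input=2 -> V=0 FIRE
t=3: input=2 -> V=16
t=4: input=1 -> V=19
t=5: input=2 -> V=0 FIRE
t=6: input=2 -> V=16
t=7: input=4 -> V=0 FIRE

Answer: 2 5 7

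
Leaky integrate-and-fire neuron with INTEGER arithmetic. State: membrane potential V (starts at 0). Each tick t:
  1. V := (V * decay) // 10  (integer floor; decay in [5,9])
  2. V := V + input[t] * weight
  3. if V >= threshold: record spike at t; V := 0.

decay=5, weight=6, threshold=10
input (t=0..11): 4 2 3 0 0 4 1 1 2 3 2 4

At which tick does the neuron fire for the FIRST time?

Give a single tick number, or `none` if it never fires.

t=0: input=4 -> V=0 FIRE
t=1: input=2 -> V=0 FIRE
t=2: input=3 -> V=0 FIRE
t=3: input=0 -> V=0
t=4: input=0 -> V=0
t=5: input=4 -> V=0 FIRE
t=6: input=1 -> V=6
t=7: input=1 -> V=9
t=8: input=2 -> V=0 FIRE
t=9: input=3 -> V=0 FIRE
t=10: input=2 -> V=0 FIRE
t=11: input=4 -> V=0 FIRE

Answer: 0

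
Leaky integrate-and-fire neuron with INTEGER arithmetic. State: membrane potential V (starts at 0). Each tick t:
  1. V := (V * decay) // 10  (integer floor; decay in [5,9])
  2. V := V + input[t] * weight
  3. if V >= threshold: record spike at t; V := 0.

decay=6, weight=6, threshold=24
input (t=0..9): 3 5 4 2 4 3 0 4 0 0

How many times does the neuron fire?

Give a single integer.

Answer: 4

Derivation:
t=0: input=3 -> V=18
t=1: input=5 -> V=0 FIRE
t=2: input=4 -> V=0 FIRE
t=3: input=2 -> V=12
t=4: input=4 -> V=0 FIRE
t=5: input=3 -> V=18
t=6: input=0 -> V=10
t=7: input=4 -> V=0 FIRE
t=8: input=0 -> V=0
t=9: input=0 -> V=0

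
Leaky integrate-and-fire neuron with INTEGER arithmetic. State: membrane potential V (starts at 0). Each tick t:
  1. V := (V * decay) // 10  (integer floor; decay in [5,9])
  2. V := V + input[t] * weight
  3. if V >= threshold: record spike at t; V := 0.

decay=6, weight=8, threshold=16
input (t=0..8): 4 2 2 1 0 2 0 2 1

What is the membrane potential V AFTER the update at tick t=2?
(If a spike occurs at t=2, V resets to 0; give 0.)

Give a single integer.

Answer: 0

Derivation:
t=0: input=4 -> V=0 FIRE
t=1: input=2 -> V=0 FIRE
t=2: input=2 -> V=0 FIRE
t=3: input=1 -> V=8
t=4: input=0 -> V=4
t=5: input=2 -> V=0 FIRE
t=6: input=0 -> V=0
t=7: input=2 -> V=0 FIRE
t=8: input=1 -> V=8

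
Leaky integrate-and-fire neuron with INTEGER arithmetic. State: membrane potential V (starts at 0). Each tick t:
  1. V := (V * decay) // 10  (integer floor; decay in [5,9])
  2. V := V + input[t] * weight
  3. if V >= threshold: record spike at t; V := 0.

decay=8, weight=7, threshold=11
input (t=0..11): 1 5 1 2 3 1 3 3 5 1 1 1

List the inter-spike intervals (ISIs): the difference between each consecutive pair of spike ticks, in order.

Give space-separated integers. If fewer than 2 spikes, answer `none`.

t=0: input=1 -> V=7
t=1: input=5 -> V=0 FIRE
t=2: input=1 -> V=7
t=3: input=2 -> V=0 FIRE
t=4: input=3 -> V=0 FIRE
t=5: input=1 -> V=7
t=6: input=3 -> V=0 FIRE
t=7: input=3 -> V=0 FIRE
t=8: input=5 -> V=0 FIRE
t=9: input=1 -> V=7
t=10: input=1 -> V=0 FIRE
t=11: input=1 -> V=7

Answer: 2 1 2 1 1 2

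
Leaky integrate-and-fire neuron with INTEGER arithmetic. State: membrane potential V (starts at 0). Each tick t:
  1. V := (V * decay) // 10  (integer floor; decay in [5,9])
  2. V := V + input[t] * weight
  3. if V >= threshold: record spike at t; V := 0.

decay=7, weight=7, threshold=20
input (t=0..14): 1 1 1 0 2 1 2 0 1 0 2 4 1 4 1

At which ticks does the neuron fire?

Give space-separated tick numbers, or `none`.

Answer: 4 10 11 13

Derivation:
t=0: input=1 -> V=7
t=1: input=1 -> V=11
t=2: input=1 -> V=14
t=3: input=0 -> V=9
t=4: input=2 -> V=0 FIRE
t=5: input=1 -> V=7
t=6: input=2 -> V=18
t=7: input=0 -> V=12
t=8: input=1 -> V=15
t=9: input=0 -> V=10
t=10: input=2 -> V=0 FIRE
t=11: input=4 -> V=0 FIRE
t=12: input=1 -> V=7
t=13: input=4 -> V=0 FIRE
t=14: input=1 -> V=7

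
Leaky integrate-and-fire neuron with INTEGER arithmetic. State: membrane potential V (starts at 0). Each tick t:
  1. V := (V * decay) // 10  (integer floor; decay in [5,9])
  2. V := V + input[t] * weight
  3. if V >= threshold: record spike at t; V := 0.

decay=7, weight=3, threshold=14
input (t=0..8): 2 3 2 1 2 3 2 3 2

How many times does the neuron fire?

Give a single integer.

Answer: 3

Derivation:
t=0: input=2 -> V=6
t=1: input=3 -> V=13
t=2: input=2 -> V=0 FIRE
t=3: input=1 -> V=3
t=4: input=2 -> V=8
t=5: input=3 -> V=0 FIRE
t=6: input=2 -> V=6
t=7: input=3 -> V=13
t=8: input=2 -> V=0 FIRE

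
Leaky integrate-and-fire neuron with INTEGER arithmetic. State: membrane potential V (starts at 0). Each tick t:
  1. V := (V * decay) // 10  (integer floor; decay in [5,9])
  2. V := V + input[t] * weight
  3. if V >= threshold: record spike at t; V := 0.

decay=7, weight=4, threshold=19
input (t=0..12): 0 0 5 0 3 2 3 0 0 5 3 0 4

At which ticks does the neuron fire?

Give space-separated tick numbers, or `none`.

t=0: input=0 -> V=0
t=1: input=0 -> V=0
t=2: input=5 -> V=0 FIRE
t=3: input=0 -> V=0
t=4: input=3 -> V=12
t=5: input=2 -> V=16
t=6: input=3 -> V=0 FIRE
t=7: input=0 -> V=0
t=8: input=0 -> V=0
t=9: input=5 -> V=0 FIRE
t=10: input=3 -> V=12
t=11: input=0 -> V=8
t=12: input=4 -> V=0 FIRE

Answer: 2 6 9 12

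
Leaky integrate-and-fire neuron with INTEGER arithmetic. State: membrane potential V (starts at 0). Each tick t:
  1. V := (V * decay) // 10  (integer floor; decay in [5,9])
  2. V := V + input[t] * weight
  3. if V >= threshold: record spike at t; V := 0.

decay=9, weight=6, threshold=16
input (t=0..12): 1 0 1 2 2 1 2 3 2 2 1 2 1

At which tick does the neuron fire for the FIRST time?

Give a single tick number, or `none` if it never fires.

Answer: 3

Derivation:
t=0: input=1 -> V=6
t=1: input=0 -> V=5
t=2: input=1 -> V=10
t=3: input=2 -> V=0 FIRE
t=4: input=2 -> V=12
t=5: input=1 -> V=0 FIRE
t=6: input=2 -> V=12
t=7: input=3 -> V=0 FIRE
t=8: input=2 -> V=12
t=9: input=2 -> V=0 FIRE
t=10: input=1 -> V=6
t=11: input=2 -> V=0 FIRE
t=12: input=1 -> V=6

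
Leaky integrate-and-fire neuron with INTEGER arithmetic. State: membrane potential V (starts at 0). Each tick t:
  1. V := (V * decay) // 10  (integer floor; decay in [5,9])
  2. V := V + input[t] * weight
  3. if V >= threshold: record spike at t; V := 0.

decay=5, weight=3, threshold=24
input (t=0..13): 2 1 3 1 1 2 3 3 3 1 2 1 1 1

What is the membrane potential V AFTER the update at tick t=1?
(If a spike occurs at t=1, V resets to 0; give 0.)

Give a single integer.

Answer: 6

Derivation:
t=0: input=2 -> V=6
t=1: input=1 -> V=6
t=2: input=3 -> V=12
t=3: input=1 -> V=9
t=4: input=1 -> V=7
t=5: input=2 -> V=9
t=6: input=3 -> V=13
t=7: input=3 -> V=15
t=8: input=3 -> V=16
t=9: input=1 -> V=11
t=10: input=2 -> V=11
t=11: input=1 -> V=8
t=12: input=1 -> V=7
t=13: input=1 -> V=6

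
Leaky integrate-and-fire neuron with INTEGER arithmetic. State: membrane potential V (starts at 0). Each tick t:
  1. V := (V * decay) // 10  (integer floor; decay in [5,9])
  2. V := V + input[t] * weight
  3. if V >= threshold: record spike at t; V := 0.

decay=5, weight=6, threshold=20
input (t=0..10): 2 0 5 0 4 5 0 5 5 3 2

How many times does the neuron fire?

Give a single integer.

t=0: input=2 -> V=12
t=1: input=0 -> V=6
t=2: input=5 -> V=0 FIRE
t=3: input=0 -> V=0
t=4: input=4 -> V=0 FIRE
t=5: input=5 -> V=0 FIRE
t=6: input=0 -> V=0
t=7: input=5 -> V=0 FIRE
t=8: input=5 -> V=0 FIRE
t=9: input=3 -> V=18
t=10: input=2 -> V=0 FIRE

Answer: 6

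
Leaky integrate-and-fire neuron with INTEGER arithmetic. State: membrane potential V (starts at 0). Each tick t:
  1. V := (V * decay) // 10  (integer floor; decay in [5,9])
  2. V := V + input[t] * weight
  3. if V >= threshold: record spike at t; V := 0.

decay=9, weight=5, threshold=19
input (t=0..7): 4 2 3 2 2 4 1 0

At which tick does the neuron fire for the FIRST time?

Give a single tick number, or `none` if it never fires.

Answer: 0

Derivation:
t=0: input=4 -> V=0 FIRE
t=1: input=2 -> V=10
t=2: input=3 -> V=0 FIRE
t=3: input=2 -> V=10
t=4: input=2 -> V=0 FIRE
t=5: input=4 -> V=0 FIRE
t=6: input=1 -> V=5
t=7: input=0 -> V=4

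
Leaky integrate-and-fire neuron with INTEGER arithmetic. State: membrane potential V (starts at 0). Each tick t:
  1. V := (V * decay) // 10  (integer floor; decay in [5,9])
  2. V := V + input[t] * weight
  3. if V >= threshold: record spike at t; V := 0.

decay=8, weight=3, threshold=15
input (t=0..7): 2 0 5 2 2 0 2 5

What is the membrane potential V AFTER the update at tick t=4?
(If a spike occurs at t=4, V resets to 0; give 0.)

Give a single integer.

Answer: 10

Derivation:
t=0: input=2 -> V=6
t=1: input=0 -> V=4
t=2: input=5 -> V=0 FIRE
t=3: input=2 -> V=6
t=4: input=2 -> V=10
t=5: input=0 -> V=8
t=6: input=2 -> V=12
t=7: input=5 -> V=0 FIRE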